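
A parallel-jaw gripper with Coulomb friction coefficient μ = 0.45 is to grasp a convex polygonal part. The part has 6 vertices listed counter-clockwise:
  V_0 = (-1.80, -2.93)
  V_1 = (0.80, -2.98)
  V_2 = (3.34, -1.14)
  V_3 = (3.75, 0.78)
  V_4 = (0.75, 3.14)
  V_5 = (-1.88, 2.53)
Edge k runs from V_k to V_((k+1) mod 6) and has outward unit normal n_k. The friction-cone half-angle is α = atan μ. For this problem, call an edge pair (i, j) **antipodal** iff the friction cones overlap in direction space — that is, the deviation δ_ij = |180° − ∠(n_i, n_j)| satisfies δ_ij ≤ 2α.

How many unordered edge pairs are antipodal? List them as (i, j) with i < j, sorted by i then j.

α = atan 0.45 = 24.23°;  2α = 48.46°
n_0 = (-0.0192, -0.9998)
n_1 = (+0.5867, -0.8098)
n_2 = (+0.9780, -0.2088)
n_3 = (+0.6183, +0.7860)
n_4 = (-0.2259, +0.9741)
n_5 = (-0.9999, -0.0147)
  (0,1): δ = 142.98°  ·
  (0,2): δ = 100.95°  ·
  (0,3): δ = 37.09°  ✓
  (0,4): δ = 14.16°  ✓
  (0,5): δ = 91.94°  ·
  (1,2): δ = 137.97°  ·
  (1,3): δ = 74.11°  ·
  (1,4): δ = 22.86°  ✓
  (1,5): δ = 54.92°  ·
  (2,3): δ = 116.14°  ·
  (2,4): δ = 64.89°  ·
  (2,5): δ = 12.89°  ✓
  (3,4): δ = 128.75°  ·
  (3,5): δ = 50.97°  ·
  (4,5): δ = 102.22°  ·
antipodal pairs: 4

count = 4; pairs: (0,3), (0,4), (1,4), (2,5)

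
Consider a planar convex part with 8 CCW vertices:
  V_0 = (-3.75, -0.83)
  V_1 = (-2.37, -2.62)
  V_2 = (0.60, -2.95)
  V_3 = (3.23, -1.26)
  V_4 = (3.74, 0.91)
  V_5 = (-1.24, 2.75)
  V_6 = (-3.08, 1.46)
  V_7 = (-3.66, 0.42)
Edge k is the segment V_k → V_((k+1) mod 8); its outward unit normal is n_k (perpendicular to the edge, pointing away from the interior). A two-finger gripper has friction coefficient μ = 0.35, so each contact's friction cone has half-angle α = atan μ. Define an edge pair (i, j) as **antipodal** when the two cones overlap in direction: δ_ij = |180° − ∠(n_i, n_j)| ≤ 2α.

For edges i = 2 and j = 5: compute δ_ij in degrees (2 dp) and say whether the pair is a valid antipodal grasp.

α = atan 0.35 = 19.29°;  2α = 38.58°
edge 2: e_2 = (+2.63, +1.69);  n_2 = (+0.5406, -0.8413)
edge 5: e_5 = (-1.84, -1.29);  n_5 = (-0.5741, +0.8188)
∠(n_2, n_5) = 177.69°
δ = |180° − 177.69°| = 2.31°
2.31° ≤ 2α = 38.58°  →  valid

δ = 2.31°, valid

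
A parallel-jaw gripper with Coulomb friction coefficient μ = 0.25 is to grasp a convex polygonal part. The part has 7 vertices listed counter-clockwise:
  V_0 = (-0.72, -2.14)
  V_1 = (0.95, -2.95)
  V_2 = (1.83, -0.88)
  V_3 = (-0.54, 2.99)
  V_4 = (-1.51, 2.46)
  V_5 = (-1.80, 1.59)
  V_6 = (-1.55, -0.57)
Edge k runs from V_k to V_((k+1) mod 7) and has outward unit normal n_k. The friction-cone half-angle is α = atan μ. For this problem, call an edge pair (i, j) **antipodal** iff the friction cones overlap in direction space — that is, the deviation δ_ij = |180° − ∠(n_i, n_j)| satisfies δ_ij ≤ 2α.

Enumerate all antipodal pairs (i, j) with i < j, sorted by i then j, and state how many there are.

α = atan 0.25 = 14.04°;  2α = 28.07°
n_0 = (-0.4364, -0.8998)
n_1 = (+0.9203, -0.3912)
n_2 = (+0.8528, +0.5223)
n_3 = (-0.4795, +0.8775)
n_4 = (-0.9487, +0.3162)
n_5 = (-0.9934, -0.1150)
n_6 = (-0.8841, -0.4674)
  (0,1): δ = 87.16°  ·
  (0,2): δ = 32.64°  ·
  (0,3): δ = 54.53°  ·
  (0,4): δ = 97.44°  ·
  (0,5): δ = 122.48°  ·
  (0,6): δ = 143.74°  ·
  (1,2): δ = 125.49°  ·
  (1,3): δ = 38.32°  ·
  (1,4): δ = 4.60°  ✓
  (1,5): δ = 29.63°  ·
  (1,6): δ = 50.90°  ·
  (2,3): δ = 92.83°  ·
  (2,4): δ = 49.92°  ·
  (2,5): δ = 24.88°  ✓
  (2,6): δ = 3.62°  ✓
  (3,4): δ = 137.09°  ·
  (3,5): δ = 112.05°  ·
  (3,6): δ = 90.79°  ·
  (4,5): δ = 154.96°  ·
  (4,6): δ = 133.70°  ·
  (5,6): δ = 158.74°  ·
antipodal pairs: 3

count = 3; pairs: (1,4), (2,5), (2,6)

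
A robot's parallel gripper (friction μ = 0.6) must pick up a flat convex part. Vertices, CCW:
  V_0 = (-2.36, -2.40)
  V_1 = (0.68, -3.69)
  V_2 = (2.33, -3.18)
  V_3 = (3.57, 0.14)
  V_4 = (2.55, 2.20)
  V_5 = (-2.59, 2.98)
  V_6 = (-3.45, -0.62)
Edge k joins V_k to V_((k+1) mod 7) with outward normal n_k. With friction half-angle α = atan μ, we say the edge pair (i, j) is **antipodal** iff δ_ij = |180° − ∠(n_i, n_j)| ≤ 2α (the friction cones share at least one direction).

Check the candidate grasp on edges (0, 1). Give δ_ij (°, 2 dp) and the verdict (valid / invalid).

α = atan 0.6 = 30.96°;  2α = 61.93°
edge 0: e_0 = (+3.04, -1.29);  n_0 = (-0.3906, -0.9205)
edge 1: e_1 = (+1.65, +0.51);  n_1 = (+0.2953, -0.9554)
∠(n_0, n_1) = 40.17°
δ = |180° − 40.17°| = 139.83°
139.83° > 2α = 61.93°  →  invalid

δ = 139.83°, invalid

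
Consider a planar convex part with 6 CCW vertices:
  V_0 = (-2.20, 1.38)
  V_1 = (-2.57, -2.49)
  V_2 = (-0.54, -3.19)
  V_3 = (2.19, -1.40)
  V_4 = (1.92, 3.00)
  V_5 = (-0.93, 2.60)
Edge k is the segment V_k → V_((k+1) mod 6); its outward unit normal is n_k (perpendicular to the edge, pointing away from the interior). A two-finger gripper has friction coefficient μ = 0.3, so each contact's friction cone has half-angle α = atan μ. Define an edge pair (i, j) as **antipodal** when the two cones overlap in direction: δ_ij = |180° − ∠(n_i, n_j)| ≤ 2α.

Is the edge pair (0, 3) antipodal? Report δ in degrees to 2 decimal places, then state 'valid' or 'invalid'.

δ = 8.97°, valid

α = atan 0.3 = 16.70°;  2α = 33.40°
edge 0: e_0 = (-0.37, -3.87);  n_0 = (-0.9955, +0.0952)
edge 3: e_3 = (-0.27, +4.40);  n_3 = (+0.9981, +0.0612)
∠(n_0, n_3) = 171.03°
δ = |180° − 171.03°| = 8.97°
8.97° ≤ 2α = 33.40°  →  valid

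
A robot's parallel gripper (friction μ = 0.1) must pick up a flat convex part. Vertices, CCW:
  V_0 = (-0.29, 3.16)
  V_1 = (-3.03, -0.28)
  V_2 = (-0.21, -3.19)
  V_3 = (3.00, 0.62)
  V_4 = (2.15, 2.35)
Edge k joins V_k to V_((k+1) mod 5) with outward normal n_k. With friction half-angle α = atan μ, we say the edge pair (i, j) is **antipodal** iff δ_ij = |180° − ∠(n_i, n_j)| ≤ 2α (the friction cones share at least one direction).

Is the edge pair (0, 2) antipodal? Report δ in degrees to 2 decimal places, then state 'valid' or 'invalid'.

δ = 1.58°, valid

α = atan 0.1 = 5.71°;  2α = 11.42°
edge 0: e_0 = (-2.74, -3.44);  n_0 = (-0.7822, +0.6230)
edge 2: e_2 = (+3.21, +3.81);  n_2 = (+0.7648, -0.6443)
∠(n_0, n_2) = 178.42°
δ = |180° − 178.42°| = 1.58°
1.58° ≤ 2α = 11.42°  →  valid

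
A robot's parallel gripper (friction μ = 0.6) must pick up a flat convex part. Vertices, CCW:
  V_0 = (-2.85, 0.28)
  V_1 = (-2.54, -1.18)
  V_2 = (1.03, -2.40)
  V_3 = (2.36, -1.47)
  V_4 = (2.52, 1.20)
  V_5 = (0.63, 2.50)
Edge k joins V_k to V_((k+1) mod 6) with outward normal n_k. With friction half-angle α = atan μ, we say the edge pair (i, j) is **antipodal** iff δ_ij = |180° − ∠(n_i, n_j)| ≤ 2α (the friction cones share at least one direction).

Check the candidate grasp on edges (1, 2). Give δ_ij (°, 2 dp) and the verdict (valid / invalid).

α = atan 0.6 = 30.96°;  2α = 61.93°
edge 1: e_1 = (+3.57, -1.22);  n_1 = (-0.3234, -0.9463)
edge 2: e_2 = (+1.33, +0.93);  n_2 = (+0.5730, -0.8195)
∠(n_1, n_2) = 53.83°
δ = |180° − 53.83°| = 126.17°
126.17° > 2α = 61.93°  →  invalid

δ = 126.17°, invalid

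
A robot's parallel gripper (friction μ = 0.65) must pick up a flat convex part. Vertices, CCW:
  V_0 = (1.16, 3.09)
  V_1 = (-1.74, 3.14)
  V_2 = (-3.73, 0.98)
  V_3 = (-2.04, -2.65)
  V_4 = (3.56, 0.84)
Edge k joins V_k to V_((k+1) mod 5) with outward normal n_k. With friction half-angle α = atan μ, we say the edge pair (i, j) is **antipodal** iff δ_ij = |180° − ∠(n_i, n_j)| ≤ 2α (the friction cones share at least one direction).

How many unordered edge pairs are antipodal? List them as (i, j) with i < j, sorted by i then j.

α = atan 0.65 = 33.02°;  2α = 66.05°
n_0 = (+0.0172, +0.9999)
n_1 = (-0.7355, +0.6776)
n_2 = (-0.9066, -0.4221)
n_3 = (+0.5289, -0.8487)
n_4 = (+0.6839, +0.7295)
  (0,1): δ = 131.67°  ·
  (0,2): δ = 64.05°  ✓
  (0,3): δ = 32.92°  ✓
  (0,4): δ = 137.84°  ·
  (1,2): δ = 112.38°  ·
  (1,3): δ = 15.41°  ✓
  (1,4): δ = 89.50°  ·
  (2,3): δ = 83.03°  ·
  (2,4): δ = 21.88°  ✓
  (3,4): δ = 75.08°  ·
antipodal pairs: 4

count = 4; pairs: (0,2), (0,3), (1,3), (2,4)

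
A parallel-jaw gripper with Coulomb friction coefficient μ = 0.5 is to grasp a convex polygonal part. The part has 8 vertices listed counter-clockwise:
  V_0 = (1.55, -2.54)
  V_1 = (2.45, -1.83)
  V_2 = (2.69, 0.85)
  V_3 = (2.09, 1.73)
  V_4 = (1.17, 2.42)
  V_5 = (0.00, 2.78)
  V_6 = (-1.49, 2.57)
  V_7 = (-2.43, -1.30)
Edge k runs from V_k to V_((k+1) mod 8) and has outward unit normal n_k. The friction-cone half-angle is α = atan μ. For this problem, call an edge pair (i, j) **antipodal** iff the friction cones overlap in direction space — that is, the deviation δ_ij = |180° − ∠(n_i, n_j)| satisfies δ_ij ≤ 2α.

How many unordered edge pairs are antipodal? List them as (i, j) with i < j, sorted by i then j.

α = atan 0.5 = 26.57°;  2α = 53.13°
n_0 = (+0.6194, -0.7851)
n_1 = (+0.9960, -0.0892)
n_2 = (+0.8262, +0.5633)
n_3 = (+0.6000, +0.8000)
n_4 = (+0.2941, +0.9558)
n_5 = (-0.1396, +0.9902)
n_6 = (-0.9717, +0.2360)
n_7 = (-0.2975, -0.9547)
  (0,1): δ = 133.39°  ·
  (0,2): δ = 93.98°  ·
  (0,3): δ = 75.14°  ·
  (0,4): δ = 55.37°  ·
  (0,5): δ = 30.25°  ✓
  (0,6): δ = 38.08°  ✓
  (0,7): δ = 124.43°  ·
  (1,2): δ = 140.60°  ·
  (1,3): δ = 121.75°  ·
  (1,4): δ = 101.99°  ·
  (1,5): δ = 76.86°  ·
  (1,6): δ = 8.54°  ✓
  (1,7): δ = 77.81°  ·
  (2,3): δ = 161.16°  ·
  (2,4): δ = 141.39°  ·
  (2,5): δ = 116.26°  ·
  (2,6): δ = 47.94°  ✓
  (2,7): δ = 38.41°  ✓
  (3,4): δ = 160.23°  ·
  (3,5): δ = 135.11°  ·
  (3,6): δ = 66.78°  ·
  (3,7): δ = 19.57°  ✓
  (4,5): δ = 154.87°  ·
  (4,6): δ = 86.55°  ·
  (4,7): δ = 0.20°  ✓
  (5,6): δ = 111.67°  ·
  (5,7): δ = 25.33°  ✓
  (6,7): δ = 93.65°  ·
antipodal pairs: 8

count = 8; pairs: (0,5), (0,6), (1,6), (2,6), (2,7), (3,7), (4,7), (5,7)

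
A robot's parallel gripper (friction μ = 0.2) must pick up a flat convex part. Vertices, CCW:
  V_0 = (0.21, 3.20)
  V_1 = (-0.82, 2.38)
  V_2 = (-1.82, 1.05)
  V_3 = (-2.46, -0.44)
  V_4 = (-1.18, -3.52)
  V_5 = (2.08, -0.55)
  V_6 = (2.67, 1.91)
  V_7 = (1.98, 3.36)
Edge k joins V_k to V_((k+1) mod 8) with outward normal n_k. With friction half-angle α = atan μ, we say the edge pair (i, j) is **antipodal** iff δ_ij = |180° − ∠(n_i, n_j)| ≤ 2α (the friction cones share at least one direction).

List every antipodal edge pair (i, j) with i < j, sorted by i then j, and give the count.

count = 4; pairs: (0,4), (1,4), (2,5), (3,6)

α = atan 0.2 = 11.31°;  2α = 22.62°
n_0 = (-0.6228, +0.7823)
n_1 = (-0.7993, +0.6010)
n_2 = (-0.9188, +0.3947)
n_3 = (-0.9234, -0.3838)
n_4 = (+0.6735, -0.7392)
n_5 = (+0.9724, -0.2332)
n_6 = (+0.9030, +0.4297)
n_7 = (-0.0900, +0.9959)
  (0,1): δ = 165.46°  ·
  (0,2): δ = 151.77°  ·
  (0,3): δ = 105.96°  ·
  (0,4): δ = 3.81°  ✓
  (0,5): δ = 37.99°  ·
  (0,6): δ = 76.92°  ·
  (0,7): δ = 146.64°  ·
  (1,2): δ = 166.31°  ·
  (1,3): δ = 120.49°  ·
  (1,4): δ = 10.73°  ✓
  (1,5): δ = 23.45°  ·
  (1,6): δ = 62.39°  ·
  (1,7): δ = 132.10°  ·
  (2,3): δ = 134.19°  ·
  (2,4): δ = 24.42°  ·
  (2,5): δ = 9.76°  ✓
  (2,6): δ = 48.69°  ·
  (2,7): δ = 118.41°  ·
  (3,4): δ = 70.23°  ·
  (3,5): δ = 36.05°  ·
  (3,6): δ = 2.88°  ✓
  (3,7): δ = 72.60°  ·
  (4,5): δ = 145.82°  ·
  (4,6): δ = 106.89°  ·
  (4,7): δ = 37.17°  ·
  (5,6): δ = 141.07°  ·
  (5,7): δ = 71.35°  ·
  (6,7): δ = 110.28°  ·
antipodal pairs: 4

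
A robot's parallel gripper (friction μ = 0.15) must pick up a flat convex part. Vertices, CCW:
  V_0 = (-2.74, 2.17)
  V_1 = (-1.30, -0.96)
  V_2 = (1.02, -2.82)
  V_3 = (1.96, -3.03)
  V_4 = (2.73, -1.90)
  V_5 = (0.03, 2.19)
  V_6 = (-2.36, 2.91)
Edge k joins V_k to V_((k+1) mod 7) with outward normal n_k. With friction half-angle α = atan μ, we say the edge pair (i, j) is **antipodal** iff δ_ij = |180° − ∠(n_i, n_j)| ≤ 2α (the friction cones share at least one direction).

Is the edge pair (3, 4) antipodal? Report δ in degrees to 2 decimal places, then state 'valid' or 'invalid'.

δ = 112.30°, invalid

α = atan 0.15 = 8.53°;  2α = 17.06°
edge 3: e_3 = (+0.77, +1.13);  n_3 = (+0.8264, -0.5631)
edge 4: e_4 = (-2.70, +4.09);  n_4 = (+0.8346, +0.5509)
∠(n_3, n_4) = 67.70°
δ = |180° − 67.70°| = 112.30°
112.30° > 2α = 17.06°  →  invalid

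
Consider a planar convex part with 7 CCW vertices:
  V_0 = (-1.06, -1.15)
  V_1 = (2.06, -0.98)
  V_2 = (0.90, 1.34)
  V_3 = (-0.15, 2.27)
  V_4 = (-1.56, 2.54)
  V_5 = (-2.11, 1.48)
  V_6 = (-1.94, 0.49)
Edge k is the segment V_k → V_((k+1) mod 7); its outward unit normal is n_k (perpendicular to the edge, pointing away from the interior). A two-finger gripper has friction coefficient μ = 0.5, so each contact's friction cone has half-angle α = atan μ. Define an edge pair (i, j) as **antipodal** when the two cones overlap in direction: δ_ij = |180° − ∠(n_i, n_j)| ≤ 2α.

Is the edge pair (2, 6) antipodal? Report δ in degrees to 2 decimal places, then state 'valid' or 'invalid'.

α = atan 0.5 = 26.57°;  2α = 53.13°
edge 2: e_2 = (-1.05, +0.93);  n_2 = (+0.6630, +0.7486)
edge 6: e_6 = (+0.88, -1.64);  n_6 = (-0.8812, -0.4728)
∠(n_2, n_6) = 159.75°
δ = |180° − 159.75°| = 20.25°
20.25° ≤ 2α = 53.13°  →  valid

δ = 20.25°, valid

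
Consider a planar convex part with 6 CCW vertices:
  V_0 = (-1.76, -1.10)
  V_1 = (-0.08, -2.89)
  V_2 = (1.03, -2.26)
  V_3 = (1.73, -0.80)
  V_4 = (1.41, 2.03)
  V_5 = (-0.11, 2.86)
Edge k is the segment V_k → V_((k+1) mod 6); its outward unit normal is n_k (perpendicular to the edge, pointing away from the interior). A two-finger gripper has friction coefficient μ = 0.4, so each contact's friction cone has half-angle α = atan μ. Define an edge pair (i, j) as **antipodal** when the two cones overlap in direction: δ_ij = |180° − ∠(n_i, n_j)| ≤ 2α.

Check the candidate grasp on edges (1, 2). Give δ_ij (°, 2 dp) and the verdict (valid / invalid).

α = atan 0.4 = 21.80°;  2α = 43.60°
edge 1: e_1 = (+1.11, +0.63);  n_1 = (+0.4936, -0.8697)
edge 2: e_2 = (+0.70, +1.46);  n_2 = (+0.9017, -0.4323)
∠(n_1, n_2) = 34.81°
δ = |180° − 34.81°| = 145.19°
145.19° > 2α = 43.60°  →  invalid

δ = 145.19°, invalid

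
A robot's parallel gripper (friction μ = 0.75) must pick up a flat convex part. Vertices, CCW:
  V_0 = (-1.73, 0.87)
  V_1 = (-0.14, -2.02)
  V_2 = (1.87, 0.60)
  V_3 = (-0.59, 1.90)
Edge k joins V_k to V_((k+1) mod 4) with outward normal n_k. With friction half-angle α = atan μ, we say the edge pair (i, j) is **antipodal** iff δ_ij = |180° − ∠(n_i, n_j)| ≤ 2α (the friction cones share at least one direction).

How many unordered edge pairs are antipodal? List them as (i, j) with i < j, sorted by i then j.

α = atan 0.75 = 36.87°;  2α = 73.74°
n_0 = (-0.8762, -0.4820)
n_1 = (+0.7934, -0.6087)
n_2 = (+0.4672, +0.8841)
n_3 = (-0.6704, +0.7420)
  (0,1): δ = 66.31°  ✓
  (0,2): δ = 33.33°  ✓
  (0,3): δ = 103.28°  ·
  (1,2): δ = 80.36°  ·
  (1,3): δ = 10.41°  ✓
  (2,3): δ = 110.05°  ·
antipodal pairs: 3

count = 3; pairs: (0,1), (0,2), (1,3)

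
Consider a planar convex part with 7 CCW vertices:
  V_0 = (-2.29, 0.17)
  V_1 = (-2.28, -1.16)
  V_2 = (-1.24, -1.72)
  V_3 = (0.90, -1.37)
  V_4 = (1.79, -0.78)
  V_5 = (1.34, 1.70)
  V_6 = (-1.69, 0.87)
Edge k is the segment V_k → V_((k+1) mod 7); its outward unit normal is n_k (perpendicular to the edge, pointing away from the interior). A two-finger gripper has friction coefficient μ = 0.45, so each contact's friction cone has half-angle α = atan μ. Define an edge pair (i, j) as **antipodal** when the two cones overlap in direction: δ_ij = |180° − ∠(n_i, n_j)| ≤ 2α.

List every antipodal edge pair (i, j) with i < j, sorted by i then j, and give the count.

α = atan 0.45 = 24.23°;  2α = 48.46°
n_0 = (-1.0000, -0.0075)
n_1 = (-0.4741, -0.8805)
n_2 = (+0.1614, -0.9869)
n_3 = (+0.5525, -0.8335)
n_4 = (+0.9839, +0.1785)
n_5 = (-0.2642, +0.9645)
n_6 = (-0.7593, +0.6508)
  (0,1): δ = 118.73°  ·
  (0,2): δ = 81.14°  ·
  (0,3): δ = 56.89°  ·
  (0,4): δ = 9.85°  ✓
  (0,5): δ = 104.89°  ·
  (0,6): δ = 138.97°  ·
  (1,2): δ = 142.41°  ·
  (1,3): δ = 118.16°  ·
  (1,4): δ = 51.41°  ·
  (1,5): δ = 43.62°  ✓
  (1,6): δ = 77.70°  ·
  (2,3): δ = 155.75°  ·
  (2,4): δ = 89.00°  ·
  (2,5): δ = 6.03°  ✓
  (2,6): δ = 40.11°  ✓
  (3,4): δ = 113.26°  ·
  (3,5): δ = 18.22°  ✓
  (3,6): δ = 15.86°  ✓
  (4,5): δ = 84.97°  ·
  (4,6): δ = 50.89°  ·
  (5,6): δ = 145.92°  ·
antipodal pairs: 6

count = 6; pairs: (0,4), (1,5), (2,5), (2,6), (3,5), (3,6)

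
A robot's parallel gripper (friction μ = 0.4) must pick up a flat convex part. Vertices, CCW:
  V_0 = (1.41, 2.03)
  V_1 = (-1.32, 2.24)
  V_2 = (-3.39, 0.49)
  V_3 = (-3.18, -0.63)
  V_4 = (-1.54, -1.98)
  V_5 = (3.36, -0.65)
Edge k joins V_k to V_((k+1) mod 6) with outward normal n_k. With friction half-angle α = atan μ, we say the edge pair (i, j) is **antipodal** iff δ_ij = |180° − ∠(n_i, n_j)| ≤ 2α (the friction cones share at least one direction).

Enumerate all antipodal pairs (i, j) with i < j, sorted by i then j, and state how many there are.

α = atan 0.4 = 21.80°;  2α = 43.60°
n_0 = (+0.0767, +0.9971)
n_1 = (-0.6456, +0.7637)
n_2 = (-0.9829, -0.1843)
n_3 = (-0.6355, -0.7721)
n_4 = (+0.2620, -0.9651)
n_5 = (+0.8086, +0.5884)
  (0,1): δ = 135.39°  ·
  (0,2): δ = 74.98°  ·
  (0,3): δ = 35.06°  ✓
  (0,4): δ = 19.58°  ✓
  (0,5): δ = 130.44°  ·
  (1,2): δ = 119.59°  ·
  (1,3): δ = 79.67°  ·
  (1,4): δ = 25.03°  ✓
  (1,5): δ = 85.83°  ·
  (2,3): δ = 140.08°  ·
  (2,4): δ = 85.43°  ·
  (2,5): δ = 25.42°  ✓
  (3,4): δ = 125.35°  ·
  (3,5): δ = 14.50°  ✓
  (4,5): δ = 69.15°  ·
antipodal pairs: 5

count = 5; pairs: (0,3), (0,4), (1,4), (2,5), (3,5)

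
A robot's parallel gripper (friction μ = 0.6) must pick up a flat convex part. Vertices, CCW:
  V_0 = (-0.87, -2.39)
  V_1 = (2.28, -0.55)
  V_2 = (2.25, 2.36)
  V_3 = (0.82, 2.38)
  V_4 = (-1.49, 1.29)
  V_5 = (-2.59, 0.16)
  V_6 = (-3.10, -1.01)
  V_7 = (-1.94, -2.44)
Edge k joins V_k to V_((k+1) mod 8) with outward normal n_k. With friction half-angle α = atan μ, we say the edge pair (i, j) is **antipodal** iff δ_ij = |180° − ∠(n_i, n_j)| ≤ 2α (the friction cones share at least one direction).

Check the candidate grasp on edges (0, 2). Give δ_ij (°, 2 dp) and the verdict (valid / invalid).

α = atan 0.6 = 30.96°;  2α = 61.93°
edge 0: e_0 = (+3.15, +1.84);  n_0 = (+0.5044, -0.8635)
edge 2: e_2 = (-1.43, +0.02);  n_2 = (+0.0140, +0.9999)
∠(n_0, n_2) = 148.91°
δ = |180° − 148.91°| = 31.09°
31.09° ≤ 2α = 61.93°  →  valid

δ = 31.09°, valid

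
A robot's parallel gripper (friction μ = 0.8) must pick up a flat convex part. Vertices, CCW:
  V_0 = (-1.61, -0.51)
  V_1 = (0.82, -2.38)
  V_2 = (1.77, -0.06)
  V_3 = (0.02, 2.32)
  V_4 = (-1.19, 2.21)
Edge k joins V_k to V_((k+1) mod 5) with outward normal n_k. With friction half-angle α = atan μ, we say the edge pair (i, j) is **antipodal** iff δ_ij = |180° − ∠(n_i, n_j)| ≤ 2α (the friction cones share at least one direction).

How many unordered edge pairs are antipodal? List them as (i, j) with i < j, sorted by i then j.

count = 6; pairs: (0,1), (0,2), (0,3), (1,3), (1,4), (2,4)

α = atan 0.8 = 38.66°;  2α = 77.32°
n_0 = (-0.6099, -0.7925)
n_1 = (+0.9254, -0.3789)
n_2 = (+0.8057, +0.5924)
n_3 = (-0.0905, +0.9959)
n_4 = (-0.9883, +0.1526)
  (0,1): δ = 74.69°  ✓
  (0,2): δ = 16.09°  ✓
  (0,3): δ = 42.77°  ✓
  (0,4): δ = 118.80°  ·
  (1,2): δ = 121.40°  ·
  (1,3): δ = 62.54°  ✓
  (1,4): δ = 13.49°  ✓
  (2,3): δ = 121.13°  ·
  (2,4): δ = 45.10°  ✓
  (3,4): δ = 103.97°  ·
antipodal pairs: 6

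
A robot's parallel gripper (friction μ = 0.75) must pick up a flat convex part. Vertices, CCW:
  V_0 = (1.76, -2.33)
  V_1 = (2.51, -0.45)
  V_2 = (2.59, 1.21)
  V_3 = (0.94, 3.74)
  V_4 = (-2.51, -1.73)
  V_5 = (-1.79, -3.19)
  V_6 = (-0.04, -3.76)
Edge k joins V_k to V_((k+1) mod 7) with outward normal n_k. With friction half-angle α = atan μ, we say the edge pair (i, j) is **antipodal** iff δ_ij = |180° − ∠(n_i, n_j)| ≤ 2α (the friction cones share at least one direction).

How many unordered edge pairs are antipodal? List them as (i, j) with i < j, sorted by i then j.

α = atan 0.75 = 36.87°;  2α = 73.74°
n_0 = (+0.9288, -0.3705)
n_1 = (+0.9988, -0.0481)
n_2 = (+0.8376, +0.5463)
n_3 = (-0.8458, +0.5335)
n_4 = (-0.8969, -0.4423)
n_5 = (-0.3097, -0.9508)
n_6 = (+0.6220, -0.7830)
  (0,1): δ = 161.01°  ·
  (0,2): δ = 125.14°  ·
  (0,3): δ = 10.49°  ✓
  (0,4): δ = 48.00°  ✓
  (0,5): δ = 93.71°  ·
  (0,6): δ = 150.21°  ·
  (1,2): δ = 144.13°  ·
  (1,3): δ = 29.48°  ✓
  (1,4): δ = 29.01°  ✓
  (1,5): δ = 74.72°  ·
  (1,6): δ = 131.22°  ·
  (2,3): δ = 65.35°  ✓
  (2,4): δ = 6.86°  ✓
  (2,5): δ = 38.85°  ✓
  (2,6): δ = 95.35°  ·
  (3,4): δ = 121.51°  ·
  (3,5): δ = 75.80°  ·
  (3,6): δ = 19.29°  ✓
  (4,5): δ = 134.29°  ·
  (4,6): δ = 77.79°  ·
  (5,6): δ = 123.49°  ·
antipodal pairs: 8

count = 8; pairs: (0,3), (0,4), (1,3), (1,4), (2,3), (2,4), (2,5), (3,6)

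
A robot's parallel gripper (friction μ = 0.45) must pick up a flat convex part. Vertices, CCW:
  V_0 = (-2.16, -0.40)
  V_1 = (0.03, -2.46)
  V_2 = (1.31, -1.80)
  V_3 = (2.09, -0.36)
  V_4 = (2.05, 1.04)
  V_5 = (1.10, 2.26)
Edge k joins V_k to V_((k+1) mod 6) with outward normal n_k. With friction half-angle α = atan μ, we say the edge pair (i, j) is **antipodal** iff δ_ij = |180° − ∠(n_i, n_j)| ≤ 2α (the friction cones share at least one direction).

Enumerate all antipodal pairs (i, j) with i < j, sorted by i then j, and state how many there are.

count = 4; pairs: (0,3), (0,4), (1,5), (2,5)

α = atan 0.45 = 24.23°;  2α = 48.46°
n_0 = (-0.6852, -0.7284)
n_1 = (+0.4583, -0.8888)
n_2 = (+0.8793, -0.4763)
n_3 = (+0.9996, +0.0286)
n_4 = (+0.7890, +0.6144)
n_5 = (-0.6322, +0.7748)
  (0,1): δ = 109.48°  ·
  (0,2): δ = 75.19°  ·
  (0,3): δ = 45.12°  ✓
  (0,4): δ = 8.84°  ✓
  (0,5): δ = 82.46°  ·
  (1,2): δ = 145.72°  ·
  (1,3): δ = 115.64°  ·
  (1,4): δ = 79.37°  ·
  (1,5): δ = 11.94°  ✓
  (2,3): δ = 149.92°  ·
  (2,4): δ = 113.65°  ·
  (2,5): δ = 22.34°  ✓
  (3,4): δ = 143.73°  ·
  (3,5): δ = 52.42°  ·
  (4,5): δ = 88.69°  ·
antipodal pairs: 4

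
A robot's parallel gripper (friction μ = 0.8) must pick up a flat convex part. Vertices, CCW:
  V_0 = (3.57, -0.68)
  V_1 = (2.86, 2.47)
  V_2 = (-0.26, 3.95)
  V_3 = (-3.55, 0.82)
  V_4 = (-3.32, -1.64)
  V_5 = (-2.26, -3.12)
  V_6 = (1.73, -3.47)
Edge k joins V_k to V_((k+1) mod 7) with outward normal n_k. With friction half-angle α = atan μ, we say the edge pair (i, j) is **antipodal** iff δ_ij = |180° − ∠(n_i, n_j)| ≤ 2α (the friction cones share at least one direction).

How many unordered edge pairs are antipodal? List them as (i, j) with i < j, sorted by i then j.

α = atan 0.8 = 38.66°;  2α = 77.32°
n_0 = (+0.9755, +0.2199)
n_1 = (+0.4286, +0.9035)
n_2 = (-0.6893, +0.7245)
n_3 = (-0.9957, -0.0931)
n_4 = (-0.8130, -0.5823)
n_5 = (-0.0874, -0.9962)
n_6 = (+0.8348, -0.5506)
  (0,1): δ = 128.08°  ·
  (0,2): δ = 59.13°  ✓
  (0,3): δ = 7.36°  ✓
  (0,4): δ = 22.91°  ✓
  (0,5): δ = 72.28°  ✓
  (0,6): δ = 133.89°  ·
  (1,2): δ = 111.05°  ·
  (1,3): δ = 59.28°  ✓
  (1,4): δ = 29.01°  ✓
  (1,5): δ = 20.36°  ✓
  (1,6): δ = 81.97°  ·
  (2,3): δ = 128.23°  ·
  (2,4): δ = 97.96°  ·
  (2,5): δ = 48.59°  ✓
  (2,6): δ = 13.02°  ✓
  (3,4): δ = 149.73°  ·
  (3,5): δ = 100.35°  ·
  (3,6): δ = 38.75°  ✓
  (4,5): δ = 130.62°  ·
  (4,6): δ = 69.02°  ✓
  (5,6): δ = 118.39°  ·
antipodal pairs: 11

count = 11; pairs: (0,2), (0,3), (0,4), (0,5), (1,3), (1,4), (1,5), (2,5), (2,6), (3,6), (4,6)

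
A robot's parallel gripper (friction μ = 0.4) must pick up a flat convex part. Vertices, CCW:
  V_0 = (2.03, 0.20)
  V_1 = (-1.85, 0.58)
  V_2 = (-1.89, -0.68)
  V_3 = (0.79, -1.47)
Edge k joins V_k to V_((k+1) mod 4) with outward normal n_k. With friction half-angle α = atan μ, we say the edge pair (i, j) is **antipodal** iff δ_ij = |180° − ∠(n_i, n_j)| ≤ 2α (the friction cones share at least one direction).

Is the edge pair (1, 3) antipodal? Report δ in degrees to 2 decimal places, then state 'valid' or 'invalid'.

α = atan 0.4 = 21.80°;  2α = 43.60°
edge 1: e_1 = (-0.04, -1.26);  n_1 = (-0.9995, +0.0317)
edge 3: e_3 = (+1.24, +1.67);  n_3 = (+0.8029, -0.5961)
∠(n_1, n_3) = 145.22°
δ = |180° − 145.22°| = 34.78°
34.78° ≤ 2α = 43.60°  →  valid

δ = 34.78°, valid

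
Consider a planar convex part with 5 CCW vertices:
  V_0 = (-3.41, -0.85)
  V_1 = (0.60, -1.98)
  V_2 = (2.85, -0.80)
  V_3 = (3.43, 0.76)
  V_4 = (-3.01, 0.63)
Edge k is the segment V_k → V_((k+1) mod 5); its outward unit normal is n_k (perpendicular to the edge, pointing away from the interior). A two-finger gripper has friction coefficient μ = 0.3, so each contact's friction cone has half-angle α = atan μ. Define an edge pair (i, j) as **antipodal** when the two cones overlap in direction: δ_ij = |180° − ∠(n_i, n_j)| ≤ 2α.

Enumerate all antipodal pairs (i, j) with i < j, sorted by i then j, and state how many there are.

count = 3; pairs: (0,3), (1,3), (2,4)

α = atan 0.3 = 16.70°;  2α = 33.40°
n_0 = (-0.2712, -0.9625)
n_1 = (+0.4644, -0.8856)
n_2 = (+0.9373, -0.3485)
n_3 = (-0.0202, +0.9998)
n_4 = (-0.9654, +0.2609)
  (0,1): δ = 136.59°  ·
  (0,2): δ = 94.66°  ·
  (0,3): δ = 16.89°  ✓
  (0,4): δ = 90.61°  ·
  (1,2): δ = 138.07°  ·
  (1,3): δ = 26.52°  ✓
  (1,4): δ = 47.20°  ·
  (2,3): δ = 68.45°  ·
  (2,4): δ = 5.27°  ✓
  (3,4): δ = 106.28°  ·
antipodal pairs: 3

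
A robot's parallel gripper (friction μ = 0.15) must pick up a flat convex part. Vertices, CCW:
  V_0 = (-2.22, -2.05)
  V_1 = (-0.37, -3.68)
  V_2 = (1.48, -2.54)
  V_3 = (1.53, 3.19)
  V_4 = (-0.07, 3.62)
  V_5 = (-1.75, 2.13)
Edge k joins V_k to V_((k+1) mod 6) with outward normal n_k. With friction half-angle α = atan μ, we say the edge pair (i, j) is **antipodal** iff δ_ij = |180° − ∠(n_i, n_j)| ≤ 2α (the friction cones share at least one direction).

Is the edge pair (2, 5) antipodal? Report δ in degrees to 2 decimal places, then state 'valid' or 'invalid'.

α = atan 0.15 = 8.53°;  2α = 17.06°
edge 2: e_2 = (+0.05, +5.73);  n_2 = (+1.0000, -0.0087)
edge 5: e_5 = (-0.47, -4.18);  n_5 = (-0.9937, +0.1117)
∠(n_2, n_5) = 174.08°
δ = |180° − 174.08°| = 5.92°
5.92° ≤ 2α = 17.06°  →  valid

δ = 5.92°, valid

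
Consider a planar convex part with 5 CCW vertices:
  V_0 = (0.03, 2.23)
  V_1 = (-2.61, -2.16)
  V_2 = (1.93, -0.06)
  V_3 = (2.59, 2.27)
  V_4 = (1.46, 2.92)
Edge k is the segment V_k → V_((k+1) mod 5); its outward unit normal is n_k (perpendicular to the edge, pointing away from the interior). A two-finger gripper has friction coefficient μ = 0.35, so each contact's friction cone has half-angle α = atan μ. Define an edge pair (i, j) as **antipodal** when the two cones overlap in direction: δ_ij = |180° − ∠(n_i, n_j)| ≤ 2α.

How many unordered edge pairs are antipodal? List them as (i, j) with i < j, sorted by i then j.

count = 3; pairs: (0,1), (0,2), (1,4)

α = atan 0.35 = 19.29°;  2α = 38.58°
n_0 = (-0.8570, +0.5154)
n_1 = (+0.4198, -0.9076)
n_2 = (+0.9621, -0.2725)
n_3 = (+0.4986, +0.8668)
n_4 = (-0.4346, +0.9006)
  (0,1): δ = 34.16°  ✓
  (0,2): δ = 15.21°  ✓
  (0,3): δ = 91.11°  ·
  (0,4): δ = 146.78°  ·
  (1,2): δ = 130.64°  ·
  (1,3): δ = 54.73°  ·
  (1,4): δ = 0.93°  ✓
  (2,3): δ = 104.09°  ·
  (2,4): δ = 48.43°  ·
  (3,4): δ = 124.33°  ·
antipodal pairs: 3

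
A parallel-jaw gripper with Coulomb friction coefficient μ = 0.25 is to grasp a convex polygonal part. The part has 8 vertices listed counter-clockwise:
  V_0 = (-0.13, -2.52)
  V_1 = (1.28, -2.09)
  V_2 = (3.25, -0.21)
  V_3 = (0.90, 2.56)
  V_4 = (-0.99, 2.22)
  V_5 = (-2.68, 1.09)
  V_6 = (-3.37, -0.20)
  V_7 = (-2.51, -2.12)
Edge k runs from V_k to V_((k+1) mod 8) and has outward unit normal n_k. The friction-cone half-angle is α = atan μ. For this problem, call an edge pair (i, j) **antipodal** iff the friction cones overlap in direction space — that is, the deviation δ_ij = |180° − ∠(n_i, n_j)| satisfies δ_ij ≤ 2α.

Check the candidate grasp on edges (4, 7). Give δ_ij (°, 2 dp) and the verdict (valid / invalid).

δ = 43.31°, invalid

α = atan 0.25 = 14.04°;  2α = 28.07°
edge 4: e_4 = (-1.69, -1.13);  n_4 = (-0.5558, +0.8313)
edge 7: e_7 = (+2.38, -0.40);  n_7 = (-0.1657, -0.9862)
∠(n_4, n_7) = 136.69°
δ = |180° − 136.69°| = 43.31°
43.31° > 2α = 28.07°  →  invalid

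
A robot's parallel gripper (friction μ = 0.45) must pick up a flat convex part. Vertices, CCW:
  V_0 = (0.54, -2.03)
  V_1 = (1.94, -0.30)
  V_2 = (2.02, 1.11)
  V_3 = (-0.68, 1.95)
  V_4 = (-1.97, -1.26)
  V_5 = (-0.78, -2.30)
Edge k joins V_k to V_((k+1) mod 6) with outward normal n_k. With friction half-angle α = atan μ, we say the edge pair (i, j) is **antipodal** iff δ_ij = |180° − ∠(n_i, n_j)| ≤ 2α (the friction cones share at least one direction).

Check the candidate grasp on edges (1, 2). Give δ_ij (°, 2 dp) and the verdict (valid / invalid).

δ = 104.03°, invalid

α = atan 0.45 = 24.23°;  2α = 48.46°
edge 1: e_1 = (+0.08, +1.41);  n_1 = (+0.9984, -0.0566)
edge 2: e_2 = (-2.70, +0.84);  n_2 = (+0.2971, +0.9549)
∠(n_1, n_2) = 75.97°
δ = |180° − 75.97°| = 104.03°
104.03° > 2α = 48.46°  →  invalid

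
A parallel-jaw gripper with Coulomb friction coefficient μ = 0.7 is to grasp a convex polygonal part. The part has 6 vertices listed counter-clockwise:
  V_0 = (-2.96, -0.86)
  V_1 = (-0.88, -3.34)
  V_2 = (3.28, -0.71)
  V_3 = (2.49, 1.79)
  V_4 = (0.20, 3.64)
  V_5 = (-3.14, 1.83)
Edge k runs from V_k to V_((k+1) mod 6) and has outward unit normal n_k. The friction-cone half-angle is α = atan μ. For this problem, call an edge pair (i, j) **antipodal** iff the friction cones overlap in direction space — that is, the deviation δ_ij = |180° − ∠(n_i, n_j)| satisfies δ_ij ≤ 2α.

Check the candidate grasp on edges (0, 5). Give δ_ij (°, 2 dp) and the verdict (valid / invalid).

δ = 143.84°, invalid

α = atan 0.7 = 34.99°;  2α = 69.98°
edge 0: e_0 = (+2.08, -2.48);  n_0 = (-0.7662, -0.6426)
edge 5: e_5 = (+0.18, -2.69);  n_5 = (-0.9978, -0.0668)
∠(n_0, n_5) = 36.16°
δ = |180° − 36.16°| = 143.84°
143.84° > 2α = 69.98°  →  invalid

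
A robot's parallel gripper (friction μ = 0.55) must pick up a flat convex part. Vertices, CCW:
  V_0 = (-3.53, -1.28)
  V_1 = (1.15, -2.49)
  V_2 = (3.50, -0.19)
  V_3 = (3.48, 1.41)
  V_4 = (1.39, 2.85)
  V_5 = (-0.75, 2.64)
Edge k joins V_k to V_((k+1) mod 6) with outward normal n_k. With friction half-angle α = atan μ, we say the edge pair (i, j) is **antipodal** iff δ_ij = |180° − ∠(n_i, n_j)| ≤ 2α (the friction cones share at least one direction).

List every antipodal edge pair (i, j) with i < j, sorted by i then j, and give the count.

count = 5; pairs: (0,3), (0,4), (1,4), (1,5), (2,5)

α = atan 0.55 = 28.81°;  2α = 57.62°
n_0 = (-0.2503, -0.9682)
n_1 = (+0.6995, -0.7147)
n_2 = (+0.9999, +0.0125)
n_3 = (+0.5674, +0.8235)
n_4 = (-0.0977, +0.9952)
n_5 = (-0.8157, +0.5785)
  (0,1): δ = 121.12°  ·
  (0,2): δ = 74.79°  ·
  (0,3): δ = 20.07°  ✓
  (0,4): δ = 20.10°  ✓
  (0,5): δ = 69.15°  ·
  (1,2): δ = 133.67°  ·
  (1,3): δ = 78.95°  ·
  (1,4): δ = 38.78°  ✓
  (1,5): δ = 10.27°  ✓
  (2,3): δ = 125.28°  ·
  (2,4): δ = 85.11°  ·
  (2,5): δ = 36.06°  ✓
  (3,4): δ = 139.83°  ·
  (3,5): δ = 90.78°  ·
  (4,5): δ = 130.95°  ·
antipodal pairs: 5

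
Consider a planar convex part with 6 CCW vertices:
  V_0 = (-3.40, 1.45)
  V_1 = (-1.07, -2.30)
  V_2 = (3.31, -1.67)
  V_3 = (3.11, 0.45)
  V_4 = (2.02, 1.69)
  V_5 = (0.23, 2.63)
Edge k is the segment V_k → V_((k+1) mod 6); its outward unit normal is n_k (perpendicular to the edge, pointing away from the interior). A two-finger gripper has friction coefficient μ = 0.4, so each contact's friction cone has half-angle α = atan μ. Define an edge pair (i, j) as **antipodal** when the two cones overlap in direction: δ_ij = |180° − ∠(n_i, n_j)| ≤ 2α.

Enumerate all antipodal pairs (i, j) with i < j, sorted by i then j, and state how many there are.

α = atan 0.4 = 21.80°;  2α = 43.60°
n_0 = (-0.8494, -0.5278)
n_1 = (+0.1424, -0.9898)
n_2 = (+0.9956, +0.0939)
n_3 = (+0.7511, +0.6602)
n_4 = (+0.4649, +0.8853)
n_5 = (-0.3091, +0.9510)
  (0,1): δ = 113.67°  ·
  (0,2): δ = 26.46°  ✓
  (0,3): δ = 9.46°  ✓
  (0,4): δ = 30.44°  ✓
  (0,5): δ = 76.15°  ·
  (1,2): δ = 92.80°  ·
  (1,3): δ = 56.87°  ·
  (1,4): δ = 35.89°  ✓
  (1,5): δ = 9.82°  ✓
  (2,3): δ = 144.07°  ·
  (2,4): δ = 123.10°  ·
  (2,5): δ = 77.38°  ·
  (3,4): δ = 159.02°  ·
  (3,5): δ = 113.31°  ·
  (4,5): δ = 134.29°  ·
antipodal pairs: 5

count = 5; pairs: (0,2), (0,3), (0,4), (1,4), (1,5)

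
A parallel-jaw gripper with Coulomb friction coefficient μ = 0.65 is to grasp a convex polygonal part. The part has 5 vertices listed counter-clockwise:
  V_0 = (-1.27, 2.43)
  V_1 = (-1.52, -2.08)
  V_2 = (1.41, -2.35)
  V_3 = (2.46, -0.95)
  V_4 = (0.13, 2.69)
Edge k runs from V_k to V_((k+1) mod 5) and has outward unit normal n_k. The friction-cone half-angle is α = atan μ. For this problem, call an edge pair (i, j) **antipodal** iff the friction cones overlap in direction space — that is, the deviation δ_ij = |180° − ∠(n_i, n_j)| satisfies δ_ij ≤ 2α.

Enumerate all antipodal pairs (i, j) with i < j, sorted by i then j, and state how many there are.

α = atan 0.65 = 33.02°;  2α = 66.05°
n_0 = (-0.9985, +0.0553)
n_1 = (-0.0918, -0.9958)
n_2 = (+0.8000, -0.6000)
n_3 = (+0.8422, +0.5391)
n_4 = (-0.1826, +0.9832)
  (0,1): δ = 92.09°  ·
  (0,2): δ = 33.70°  ✓
  (0,3): δ = 35.80°  ✓
  (0,4): δ = 103.69°  ·
  (1,2): δ = 121.60°  ·
  (1,3): δ = 52.11°  ✓
  (1,4): δ = 15.79°  ✓
  (2,3): δ = 110.51°  ·
  (2,4): δ = 42.61°  ✓
  (3,4): δ = 112.10°  ·
antipodal pairs: 5

count = 5; pairs: (0,2), (0,3), (1,3), (1,4), (2,4)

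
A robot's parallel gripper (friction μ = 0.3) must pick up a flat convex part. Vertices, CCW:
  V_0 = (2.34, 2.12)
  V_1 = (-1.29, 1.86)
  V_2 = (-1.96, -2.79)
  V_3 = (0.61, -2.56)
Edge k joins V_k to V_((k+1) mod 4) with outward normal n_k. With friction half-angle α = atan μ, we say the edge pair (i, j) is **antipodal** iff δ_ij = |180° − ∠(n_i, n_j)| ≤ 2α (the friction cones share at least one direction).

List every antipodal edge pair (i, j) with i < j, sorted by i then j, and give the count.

count = 2; pairs: (0,2), (1,3)

α = atan 0.3 = 16.70°;  2α = 33.40°
n_0 = (-0.0714, +0.9974)
n_1 = (-0.9898, +0.1426)
n_2 = (+0.0891, -0.9960)
n_3 = (+0.9380, -0.3467)
  (0,1): δ = 102.30°  ·
  (0,2): δ = 1.02°  ✓
  (0,3): δ = 65.62°  ·
  (1,2): δ = 76.69°  ·
  (1,3): δ = 12.09°  ✓
  (2,3): δ = 115.40°  ·
antipodal pairs: 2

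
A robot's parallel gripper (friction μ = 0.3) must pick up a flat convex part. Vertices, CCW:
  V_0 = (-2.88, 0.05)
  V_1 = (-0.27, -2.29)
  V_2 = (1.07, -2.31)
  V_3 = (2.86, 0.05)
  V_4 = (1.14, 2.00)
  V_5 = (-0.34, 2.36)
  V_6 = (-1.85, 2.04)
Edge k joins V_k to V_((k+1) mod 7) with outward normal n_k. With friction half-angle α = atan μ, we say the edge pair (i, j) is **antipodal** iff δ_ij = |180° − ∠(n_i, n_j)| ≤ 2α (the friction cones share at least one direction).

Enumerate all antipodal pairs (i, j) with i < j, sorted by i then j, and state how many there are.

α = atan 0.3 = 16.70°;  2α = 33.40°
n_0 = (-0.6675, -0.7446)
n_1 = (-0.0149, -0.9999)
n_2 = (+0.7967, -0.6043)
n_3 = (+0.7500, +0.6615)
n_4 = (+0.2364, +0.9717)
n_5 = (-0.2073, +0.9783)
n_6 = (-0.8881, +0.4597)
  (0,1): δ = 138.98°  ·
  (0,2): δ = 85.30°  ·
  (0,3): δ = 6.71°  ✓
  (0,4): δ = 28.21°  ✓
  (0,5): δ = 53.84°  ·
  (0,6): δ = 104.51°  ·
  (1,2): δ = 126.32°  ·
  (1,3): δ = 47.73°  ·
  (1,4): δ = 12.82°  ✓
  (1,5): δ = 12.82°  ✓
  (1,6): δ = 63.49°  ·
  (2,3): δ = 101.41°  ·
  (2,4): δ = 66.49°  ·
  (2,5): δ = 40.86°  ·
  (2,6): δ = 9.81°  ✓
  (3,4): δ = 145.09°  ·
  (3,5): δ = 119.45°  ·
  (3,6): δ = 68.78°  ·
  (4,5): δ = 154.36°  ·
  (4,6): δ = 103.69°  ·
  (5,6): δ = 129.33°  ·
antipodal pairs: 5

count = 5; pairs: (0,3), (0,4), (1,4), (1,5), (2,6)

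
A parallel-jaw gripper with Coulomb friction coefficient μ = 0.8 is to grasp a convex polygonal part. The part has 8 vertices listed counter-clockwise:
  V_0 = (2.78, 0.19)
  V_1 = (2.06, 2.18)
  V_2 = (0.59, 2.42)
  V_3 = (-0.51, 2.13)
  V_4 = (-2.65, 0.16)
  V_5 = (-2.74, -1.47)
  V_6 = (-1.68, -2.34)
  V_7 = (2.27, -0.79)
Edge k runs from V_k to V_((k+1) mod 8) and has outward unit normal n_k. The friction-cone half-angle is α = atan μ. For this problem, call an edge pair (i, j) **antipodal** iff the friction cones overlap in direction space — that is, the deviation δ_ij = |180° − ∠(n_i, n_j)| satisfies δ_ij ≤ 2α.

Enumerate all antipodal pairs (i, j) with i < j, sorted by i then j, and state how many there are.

α = atan 0.8 = 38.66°;  2α = 77.32°
n_0 = (+0.9403, +0.3402)
n_1 = (+0.1611, +0.9869)
n_2 = (-0.2549, +0.9670)
n_3 = (-0.6773, +0.7357)
n_4 = (-0.9985, +0.0551)
n_5 = (-0.6344, -0.7730)
n_6 = (+0.3653, -0.9309)
n_7 = (+0.8871, -0.4616)
  (0,1): δ = 119.16°  ·
  (0,2): δ = 95.12°  ·
  (0,3): δ = 67.26°  ✓
  (0,4): δ = 23.05°  ✓
  (0,5): δ = 30.73°  ✓
  (0,6): δ = 91.53°  ·
  (0,7): δ = 132.62°  ·
  (1,2): δ = 155.96°  ·
  (1,3): δ = 128.10°  ·
  (1,4): δ = 83.89°  ·
  (1,5): δ = 30.10°  ✓
  (1,6): δ = 30.70°  ✓
  (1,7): δ = 71.78°  ✓
  (2,3): δ = 152.14°  ·
  (2,4): δ = 107.93°  ·
  (2,5): δ = 54.15°  ✓
  (2,6): δ = 6.66°  ✓
  (2,7): δ = 47.74°  ✓
  (3,4): δ = 135.79°  ·
  (3,5): δ = 82.01°  ·
  (3,6): δ = 21.21°  ✓
  (3,7): δ = 19.88°  ✓
  (4,5): δ = 126.22°  ·
  (4,6): δ = 65.41°  ✓
  (4,7): δ = 24.33°  ✓
  (5,6): δ = 119.20°  ·
  (5,7): δ = 78.12°  ·
  (6,7): δ = 138.92°  ·
antipodal pairs: 13

count = 13; pairs: (0,3), (0,4), (0,5), (1,5), (1,6), (1,7), (2,5), (2,6), (2,7), (3,6), (3,7), (4,6), (4,7)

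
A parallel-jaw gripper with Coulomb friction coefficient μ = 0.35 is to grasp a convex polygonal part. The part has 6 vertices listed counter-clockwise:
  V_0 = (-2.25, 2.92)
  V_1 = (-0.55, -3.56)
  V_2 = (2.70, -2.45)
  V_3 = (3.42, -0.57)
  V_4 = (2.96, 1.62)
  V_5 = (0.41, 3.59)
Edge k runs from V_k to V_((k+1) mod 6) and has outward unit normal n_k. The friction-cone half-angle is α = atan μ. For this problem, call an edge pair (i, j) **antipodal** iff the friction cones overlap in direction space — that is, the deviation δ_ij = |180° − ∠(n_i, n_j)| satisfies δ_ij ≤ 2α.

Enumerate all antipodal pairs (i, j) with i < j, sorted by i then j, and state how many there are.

count = 4; pairs: (0,2), (0,3), (0,4), (1,5)

α = atan 0.35 = 19.29°;  2α = 38.58°
n_0 = (-0.9673, -0.2538)
n_1 = (+0.3232, -0.9463)
n_2 = (+0.9339, -0.3576)
n_3 = (+0.9786, +0.2056)
n_4 = (+0.6114, +0.7914)
n_5 = (-0.2443, +0.9697)
  (0,1): δ = 85.84°  ·
  (0,2): δ = 35.66°  ✓
  (0,3): δ = 2.84°  ✓
  (0,4): δ = 37.61°  ✓
  (0,5): δ = 89.44°  ·
  (1,2): δ = 129.81°  ·
  (1,3): δ = 96.99°  ·
  (1,4): δ = 56.54°  ·
  (1,5): δ = 4.72°  ✓
  (2,3): δ = 147.18°  ·
  (2,4): δ = 106.73°  ·
  (2,5): δ = 54.91°  ·
  (3,4): δ = 139.55°  ·
  (3,5): δ = 87.72°  ·
  (4,5): δ = 128.17°  ·
antipodal pairs: 4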